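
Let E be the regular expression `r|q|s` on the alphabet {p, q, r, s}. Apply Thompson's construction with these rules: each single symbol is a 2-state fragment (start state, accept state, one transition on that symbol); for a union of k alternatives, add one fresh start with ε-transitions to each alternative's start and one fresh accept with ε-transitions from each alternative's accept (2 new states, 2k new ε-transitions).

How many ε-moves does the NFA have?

6

Bottom-up over the parse tree:
Each of the 3 symbol leaves contributes 0 ε-transitions.
  r|q|s — 6 ε-transitions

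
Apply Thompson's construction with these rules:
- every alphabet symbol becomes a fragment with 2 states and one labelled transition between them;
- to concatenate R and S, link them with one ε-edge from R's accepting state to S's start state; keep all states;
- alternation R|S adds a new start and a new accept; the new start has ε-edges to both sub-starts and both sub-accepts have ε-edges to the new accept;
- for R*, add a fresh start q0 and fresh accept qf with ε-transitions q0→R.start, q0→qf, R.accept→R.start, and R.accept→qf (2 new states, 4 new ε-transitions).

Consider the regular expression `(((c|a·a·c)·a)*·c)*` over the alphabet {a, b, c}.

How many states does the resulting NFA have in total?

18

Building bottom-up:
Each of the 6 symbol leaves contributes a 2-state fragment.
  a·a·c — 6 states
  c|a·a·c — 10 states
  (c|a·a·c)·a — 12 states
  ((c|a·a·c)·a)* — 14 states
  ((c|a·a·c)·a)*·c — 16 states
  (((c|a·a·c)·a)*·c)* — 18 states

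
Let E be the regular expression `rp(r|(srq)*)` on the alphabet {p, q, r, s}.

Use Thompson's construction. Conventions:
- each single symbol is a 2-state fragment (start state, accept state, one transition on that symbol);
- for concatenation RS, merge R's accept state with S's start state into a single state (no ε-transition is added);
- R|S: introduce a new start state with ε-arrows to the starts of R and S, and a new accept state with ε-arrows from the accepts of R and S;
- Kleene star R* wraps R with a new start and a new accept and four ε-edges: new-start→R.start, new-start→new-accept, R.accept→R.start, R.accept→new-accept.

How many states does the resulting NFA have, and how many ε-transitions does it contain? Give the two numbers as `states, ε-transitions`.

Building bottom-up:
Each of the 6 symbol leaves contributes 2 states and 0 ε-transitions.
  srq : 4 states, 0 ε-transitions
  (srq)* : 6 states, 4 ε-transitions
  r|(srq)* : 10 states, 8 ε-transitions
  rp(r|(srq)*) : 12 states, 8 ε-transitions

12, 8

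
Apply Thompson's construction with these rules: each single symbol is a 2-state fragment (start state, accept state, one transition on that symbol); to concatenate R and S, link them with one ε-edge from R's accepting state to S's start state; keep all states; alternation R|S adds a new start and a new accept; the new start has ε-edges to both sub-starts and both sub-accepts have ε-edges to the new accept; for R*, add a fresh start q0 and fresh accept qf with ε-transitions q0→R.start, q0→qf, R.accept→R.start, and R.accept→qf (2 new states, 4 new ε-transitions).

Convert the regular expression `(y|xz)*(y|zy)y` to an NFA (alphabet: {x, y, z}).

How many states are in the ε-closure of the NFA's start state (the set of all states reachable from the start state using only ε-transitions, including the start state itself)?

Work bottom-up. For each fragment F, track |ε-closure(F.start)| and whether F's accept lies in that closure (i.e. whether F accepts ε). A single-symbol fragment has closure size 1 and does not accept ε.
  xz — C equals the left operand's closure size = 1 (its accept is not ε-reachable, so the closure stops there)
  y|xz — C = 1 + 1 + 1 = 3 (the new accept is not ε-reachable since no branch accepts ε)
  (y|xz)* — C = 1 (new start) + 3 (body) + 1 (new accept) = 5
  zy — same as the first factor's closure: C = 1
  y|zy — new start ε-reaches every alternative's start; none of them accept ε, so the new accept is not reached: C = 1 + 1 + 1 = 3
  (y|xz)*(y|zy)y — the left operand accepts ε, so the closure extends into the next operand (via the concat ε-link); C = 5 + 3 = 8

8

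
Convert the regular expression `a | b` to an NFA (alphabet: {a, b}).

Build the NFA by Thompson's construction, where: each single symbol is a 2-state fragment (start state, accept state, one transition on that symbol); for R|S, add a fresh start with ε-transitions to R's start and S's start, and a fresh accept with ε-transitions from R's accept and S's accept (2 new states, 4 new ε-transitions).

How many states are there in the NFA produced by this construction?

6

Bottom-up over the parse tree:
Each of the 2 symbol leaves contributes a 2-state fragment.
  a | b → 6 states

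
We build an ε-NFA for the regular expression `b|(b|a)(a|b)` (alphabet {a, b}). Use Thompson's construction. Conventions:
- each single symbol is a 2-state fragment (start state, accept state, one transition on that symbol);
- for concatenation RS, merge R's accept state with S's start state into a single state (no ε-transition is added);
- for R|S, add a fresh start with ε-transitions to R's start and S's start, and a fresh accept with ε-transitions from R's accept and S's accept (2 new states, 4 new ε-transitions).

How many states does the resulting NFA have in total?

15

Per subexpression:
Each of the 5 symbol leaves contributes a 2-state fragment.
  b|a — 6 states
  a|b — 6 states
  (b|a)(a|b) — 11 states
  b|(b|a)(a|b) — 15 states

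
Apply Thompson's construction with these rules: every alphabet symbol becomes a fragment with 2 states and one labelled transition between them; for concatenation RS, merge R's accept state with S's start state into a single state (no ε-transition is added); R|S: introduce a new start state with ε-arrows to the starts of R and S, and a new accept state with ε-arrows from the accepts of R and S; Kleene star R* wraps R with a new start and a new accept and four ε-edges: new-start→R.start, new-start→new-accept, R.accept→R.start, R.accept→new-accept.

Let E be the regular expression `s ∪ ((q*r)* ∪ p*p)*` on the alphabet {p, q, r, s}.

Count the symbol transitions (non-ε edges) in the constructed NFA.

5

Bottom-up over the parse tree:
Each of the 5 symbol leaves contributes exactly 1 symbol transition.
  q* — 1 symbol transition
  q*r — 2 symbol transitions
  (q*r)* — 2 symbol transitions
  p* — 1 symbol transition
  p*p — 2 symbol transitions
  (q*r)* ∪ p*p — 4 symbol transitions
  ((q*r)* ∪ p*p)* — 4 symbol transitions
  s ∪ ((q*r)* ∪ p*p)* — 5 symbol transitions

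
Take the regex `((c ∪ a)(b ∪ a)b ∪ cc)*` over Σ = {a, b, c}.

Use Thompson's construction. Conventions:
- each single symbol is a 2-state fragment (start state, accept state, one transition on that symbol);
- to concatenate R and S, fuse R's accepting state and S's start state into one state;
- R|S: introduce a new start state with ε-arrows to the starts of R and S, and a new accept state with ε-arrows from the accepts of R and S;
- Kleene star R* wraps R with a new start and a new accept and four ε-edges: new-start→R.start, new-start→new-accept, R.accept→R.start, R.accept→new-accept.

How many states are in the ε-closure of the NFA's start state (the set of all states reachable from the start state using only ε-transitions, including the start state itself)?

Compute the ε-closure size of each fragment's start state recursively; a symbol fragment's start has no outgoing ε-edge, so its closure is just itself (size 1).
  c ∪ a : new start ε-reaches every alternative's start; none of them accept ε, so the new accept is not reached: |ε-closure| = 1 + 1 + 1 = 3
  b ∪ a : new start ε-reaches every alternative's start; none of them accept ε, so the new accept is not reached: |ε-closure| = 1 + 1 + 1 = 3
  (c ∪ a)(b ∪ a)b : |ε-closure| equals the left operand's closure size = 3 (its accept is not ε-reachable, so the closure stops there)
  cc : same as the first factor's closure: |ε-closure| = 1
  (c ∪ a)(b ∪ a)b ∪ cc : |ε-closure| = 1 + 3 + 1 = 5 (the new accept is not ε-reachable since no branch accepts ε)
  ((c ∪ a)(b ∪ a)b ∪ cc)* : the star's fresh start ε-reaches both the body's start and the fresh accept: |ε-closure| = 2 + 5 = 7

7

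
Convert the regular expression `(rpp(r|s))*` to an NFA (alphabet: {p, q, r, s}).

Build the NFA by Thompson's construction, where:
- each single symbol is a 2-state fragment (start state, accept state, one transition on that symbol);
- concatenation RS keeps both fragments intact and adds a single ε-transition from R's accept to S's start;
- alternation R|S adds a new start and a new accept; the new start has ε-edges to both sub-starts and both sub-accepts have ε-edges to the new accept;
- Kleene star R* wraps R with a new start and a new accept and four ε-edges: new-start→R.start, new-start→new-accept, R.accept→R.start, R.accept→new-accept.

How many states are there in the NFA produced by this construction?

14

Building bottom-up:
Each of the 5 symbol leaves contributes a 2-state fragment.
  r|s → 6 states
  rpp(r|s) → 12 states
  (rpp(r|s))* → 14 states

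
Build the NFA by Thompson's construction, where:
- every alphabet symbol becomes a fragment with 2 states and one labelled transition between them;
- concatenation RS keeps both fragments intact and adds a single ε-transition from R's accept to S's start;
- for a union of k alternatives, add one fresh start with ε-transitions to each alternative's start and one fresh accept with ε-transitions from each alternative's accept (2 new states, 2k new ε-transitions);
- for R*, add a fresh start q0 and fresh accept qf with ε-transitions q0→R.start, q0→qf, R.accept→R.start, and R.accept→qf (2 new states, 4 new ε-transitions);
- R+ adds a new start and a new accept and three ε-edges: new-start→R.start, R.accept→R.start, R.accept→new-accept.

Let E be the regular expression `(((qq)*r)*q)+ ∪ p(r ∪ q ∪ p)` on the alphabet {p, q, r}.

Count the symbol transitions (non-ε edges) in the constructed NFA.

Bottom-up over the parse tree:
Each of the 8 symbol leaves contributes exactly 1 symbol transition.
  qq = 2 symbol transitions
  (qq)* = 2 symbol transitions
  (qq)*r = 3 symbol transitions
  ((qq)*r)* = 3 symbol transitions
  ((qq)*r)*q = 4 symbol transitions
  (((qq)*r)*q)+ = 4 symbol transitions
  r ∪ q ∪ p = 3 symbol transitions
  p(r ∪ q ∪ p) = 4 symbol transitions
  (((qq)*r)*q)+ ∪ p(r ∪ q ∪ p) = 8 symbol transitions

8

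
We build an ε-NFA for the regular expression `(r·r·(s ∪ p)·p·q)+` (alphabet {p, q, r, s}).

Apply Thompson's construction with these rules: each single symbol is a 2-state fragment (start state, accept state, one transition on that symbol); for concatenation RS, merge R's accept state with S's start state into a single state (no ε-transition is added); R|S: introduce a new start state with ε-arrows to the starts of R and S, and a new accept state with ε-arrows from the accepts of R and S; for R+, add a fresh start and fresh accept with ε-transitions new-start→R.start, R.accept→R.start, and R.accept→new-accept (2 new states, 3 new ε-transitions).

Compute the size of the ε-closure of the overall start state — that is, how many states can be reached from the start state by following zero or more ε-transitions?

Let C(F) = |ε-closure(F.start)| within fragment F, and note whether F accepts ε. Symbol fragments have C = 1 and do not accept ε. Then:
  s ∪ p → |closure| = 1 + 1 + 1 = 3 (the new accept is not ε-reachable since no branch accepts ε)
  r·r·(s ∪ p)·p·q → |closure| equals the left operand's closure size = 1 (its accept is not ε-reachable, so the closure stops there)
  (r·r·(s ∪ p)·p·q)+ → new start ε-reaches only the body's start; the new accept needs a symbol first: |closure| = 1 + 1 = 2

2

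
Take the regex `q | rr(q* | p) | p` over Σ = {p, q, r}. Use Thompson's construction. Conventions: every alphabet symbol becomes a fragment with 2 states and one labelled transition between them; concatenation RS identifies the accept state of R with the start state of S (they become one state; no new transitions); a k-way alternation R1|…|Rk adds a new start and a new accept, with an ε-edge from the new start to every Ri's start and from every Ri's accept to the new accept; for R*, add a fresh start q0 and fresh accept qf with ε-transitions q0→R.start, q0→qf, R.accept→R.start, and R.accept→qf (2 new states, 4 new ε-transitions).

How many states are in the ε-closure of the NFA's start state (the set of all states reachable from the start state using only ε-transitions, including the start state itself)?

4

Compute the ε-closure size of each fragment's start state recursively; a symbol fragment's start has no outgoing ε-edge, so its closure is just itself (size 1).
  q* — new start has ε-edges to the inner start and to the new accept, so C = 2 + 1 = 3
  q* | p — new start ε-reaches every alternative's start; at least one alternative accepts ε, so the union's new accept is reached too: C = 1 + 3 + 1 + 1 = 6
  rr(q* | p) — same as the first factor's closure: C = 1
  q | rr(q* | p) | p — new start ε-reaches every alternative's start; none of them accept ε, so the new accept is not reached: C = 1 + 1 + 1 + 1 = 4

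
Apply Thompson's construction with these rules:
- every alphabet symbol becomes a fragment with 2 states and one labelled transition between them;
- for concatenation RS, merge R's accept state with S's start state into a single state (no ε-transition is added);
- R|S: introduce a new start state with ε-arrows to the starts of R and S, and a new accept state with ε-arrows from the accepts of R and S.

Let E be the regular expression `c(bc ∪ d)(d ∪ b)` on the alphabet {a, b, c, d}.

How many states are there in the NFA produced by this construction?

By structural recursion:
Each of the 6 symbol leaves contributes a 2-state fragment.
  bc = 3 states
  bc ∪ d = 7 states
  d ∪ b = 6 states
  c(bc ∪ d)(d ∪ b) = 13 states

13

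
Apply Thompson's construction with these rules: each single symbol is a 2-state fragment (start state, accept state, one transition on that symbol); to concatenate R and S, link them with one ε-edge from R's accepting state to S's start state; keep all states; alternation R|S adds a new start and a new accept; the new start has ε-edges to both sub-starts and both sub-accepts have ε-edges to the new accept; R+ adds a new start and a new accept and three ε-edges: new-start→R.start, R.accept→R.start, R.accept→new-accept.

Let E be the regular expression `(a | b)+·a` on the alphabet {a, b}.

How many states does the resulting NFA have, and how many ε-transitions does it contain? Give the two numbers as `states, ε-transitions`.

Recursing over subexpressions:
Each of the 3 symbol leaves contributes 2 states and 0 ε-transitions.
  a | b → 6 states, 4 ε-transitions
  (a | b)+ → 8 states, 7 ε-transitions
  (a | b)+·a → 10 states, 8 ε-transitions

10, 8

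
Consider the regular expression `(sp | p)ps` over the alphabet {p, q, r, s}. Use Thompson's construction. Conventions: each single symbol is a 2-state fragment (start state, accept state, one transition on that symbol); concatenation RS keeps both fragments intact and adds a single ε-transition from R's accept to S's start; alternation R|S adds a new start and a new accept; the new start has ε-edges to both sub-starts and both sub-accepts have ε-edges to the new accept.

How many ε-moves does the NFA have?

7

Building bottom-up:
Each of the 5 symbol leaves contributes 0 ε-transitions.
  sp = 1 ε-transition
  sp | p = 5 ε-transitions
  (sp | p)ps = 7 ε-transitions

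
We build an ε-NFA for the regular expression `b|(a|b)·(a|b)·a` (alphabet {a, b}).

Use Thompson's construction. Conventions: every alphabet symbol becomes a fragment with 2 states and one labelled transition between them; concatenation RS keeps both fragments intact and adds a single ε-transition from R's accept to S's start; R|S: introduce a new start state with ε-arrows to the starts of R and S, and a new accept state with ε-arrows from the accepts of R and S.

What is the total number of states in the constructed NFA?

18

By structural recursion:
Each of the 6 symbol leaves contributes a 2-state fragment.
  a|b : 6 states
  a|b : 6 states
  (a|b)·(a|b)·a : 14 states
  b|(a|b)·(a|b)·a : 18 states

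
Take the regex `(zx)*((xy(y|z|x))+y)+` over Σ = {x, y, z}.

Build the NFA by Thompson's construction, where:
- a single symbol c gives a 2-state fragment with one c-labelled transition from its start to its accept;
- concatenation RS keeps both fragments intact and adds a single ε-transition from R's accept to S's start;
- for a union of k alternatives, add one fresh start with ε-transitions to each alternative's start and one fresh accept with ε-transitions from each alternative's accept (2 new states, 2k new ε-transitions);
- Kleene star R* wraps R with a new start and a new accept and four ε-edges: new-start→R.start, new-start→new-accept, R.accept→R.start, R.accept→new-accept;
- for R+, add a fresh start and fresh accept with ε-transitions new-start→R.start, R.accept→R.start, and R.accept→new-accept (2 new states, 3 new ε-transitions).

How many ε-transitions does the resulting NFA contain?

21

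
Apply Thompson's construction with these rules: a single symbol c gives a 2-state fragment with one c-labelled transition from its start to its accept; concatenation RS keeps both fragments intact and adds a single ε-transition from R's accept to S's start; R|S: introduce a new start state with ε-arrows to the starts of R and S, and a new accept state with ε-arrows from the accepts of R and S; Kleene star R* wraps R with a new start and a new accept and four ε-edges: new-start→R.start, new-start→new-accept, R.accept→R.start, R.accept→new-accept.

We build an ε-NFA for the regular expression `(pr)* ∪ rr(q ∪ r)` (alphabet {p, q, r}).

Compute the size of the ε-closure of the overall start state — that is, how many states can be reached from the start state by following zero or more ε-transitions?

Let C(F) = |ε-closure(F.start)| within fragment F, and note whether F accepts ε. Symbol fragments have C = 1 and do not accept ε. Then:
  pr : |closure| equals the left operand's closure size = 1 (its accept is not ε-reachable, so the closure stops there)
  (pr)* : new start has ε-edges to the inner start and to the new accept, so |closure| = 2 + 1 = 3
  q ∪ r : |closure| = 1 + 1 + 1 = 3 (the new accept is not ε-reachable since no branch accepts ε)
  rr(q ∪ r) : |closure| equals the left operand's closure size = 1 (its accept is not ε-reachable, so the closure stops there)
  (pr)* ∪ rr(q ∪ r) : |closure| = 1 (new start) + (3 + 1) + 1 (new accept, since some branch ε-reaches its own accept) = 6

6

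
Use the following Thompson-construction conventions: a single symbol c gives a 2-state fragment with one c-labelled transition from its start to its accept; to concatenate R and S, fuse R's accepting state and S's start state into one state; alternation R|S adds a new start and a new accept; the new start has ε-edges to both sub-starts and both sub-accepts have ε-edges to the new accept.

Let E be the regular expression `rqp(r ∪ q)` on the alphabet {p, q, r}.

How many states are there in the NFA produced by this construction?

9

By structural recursion:
Each of the 5 symbol leaves contributes a 2-state fragment.
  r ∪ q → 6 states
  rqp(r ∪ q) → 9 states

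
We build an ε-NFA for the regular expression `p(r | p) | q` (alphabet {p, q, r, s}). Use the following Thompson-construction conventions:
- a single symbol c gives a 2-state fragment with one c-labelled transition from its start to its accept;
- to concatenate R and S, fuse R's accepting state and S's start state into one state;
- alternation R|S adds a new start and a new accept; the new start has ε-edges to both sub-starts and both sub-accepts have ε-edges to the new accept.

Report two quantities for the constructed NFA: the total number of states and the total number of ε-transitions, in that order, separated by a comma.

11, 8

Bottom-up over the parse tree:
Each of the 4 symbol leaves contributes 2 states and 0 ε-transitions.
  r | p — 6 states, 4 ε-transitions
  p(r | p) — 7 states, 4 ε-transitions
  p(r | p) | q — 11 states, 8 ε-transitions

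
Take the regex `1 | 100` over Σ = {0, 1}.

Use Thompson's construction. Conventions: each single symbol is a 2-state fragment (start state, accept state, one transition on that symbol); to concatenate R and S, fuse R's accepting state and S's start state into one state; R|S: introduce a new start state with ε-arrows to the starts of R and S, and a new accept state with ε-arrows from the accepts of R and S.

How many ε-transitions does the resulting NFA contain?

4

Recursing over subexpressions:
Each of the 4 symbol leaves contributes 0 ε-transitions.
  100 → 0 ε-transitions
  1 | 100 → 4 ε-transitions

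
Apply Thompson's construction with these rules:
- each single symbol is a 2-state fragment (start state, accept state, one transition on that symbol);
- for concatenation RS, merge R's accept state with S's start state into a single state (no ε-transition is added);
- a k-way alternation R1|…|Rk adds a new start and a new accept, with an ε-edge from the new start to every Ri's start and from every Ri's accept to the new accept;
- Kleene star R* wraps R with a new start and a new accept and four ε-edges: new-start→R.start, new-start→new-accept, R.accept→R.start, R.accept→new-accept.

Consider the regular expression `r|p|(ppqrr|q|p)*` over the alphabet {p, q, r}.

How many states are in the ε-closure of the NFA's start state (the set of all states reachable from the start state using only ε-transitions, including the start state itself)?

10

Work bottom-up. For each fragment F, track |ε-closure(F.start)| and whether F's accept lies in that closure (i.e. whether F accepts ε). A single-symbol fragment has closure size 1 and does not accept ε.
  ppqrr — same as the first factor's closure: C = 1
  ppqrr|q|p — new start ε-reaches every alternative's start; none of them accept ε, so the new accept is not reached: C = 1 + 1 + 1 + 1 = 4
  (ppqrr|q|p)* — the star's fresh start ε-reaches both the body's start and the fresh accept: C = 2 + 4 = 6
  r|p|(ppqrr|q|p)* — new start ε-reaches every alternative's start; at least one alternative accepts ε, so the union's new accept is reached too: C = 1 + 1 + 1 + 6 + 1 = 10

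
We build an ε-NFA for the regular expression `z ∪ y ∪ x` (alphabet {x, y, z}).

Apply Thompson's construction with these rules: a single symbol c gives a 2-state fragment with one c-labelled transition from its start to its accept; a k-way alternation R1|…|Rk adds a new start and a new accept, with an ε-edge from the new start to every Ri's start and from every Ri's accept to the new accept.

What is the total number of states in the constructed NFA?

Per subexpression:
Each of the 3 symbol leaves contributes a 2-state fragment.
  z ∪ y ∪ x → 8 states

8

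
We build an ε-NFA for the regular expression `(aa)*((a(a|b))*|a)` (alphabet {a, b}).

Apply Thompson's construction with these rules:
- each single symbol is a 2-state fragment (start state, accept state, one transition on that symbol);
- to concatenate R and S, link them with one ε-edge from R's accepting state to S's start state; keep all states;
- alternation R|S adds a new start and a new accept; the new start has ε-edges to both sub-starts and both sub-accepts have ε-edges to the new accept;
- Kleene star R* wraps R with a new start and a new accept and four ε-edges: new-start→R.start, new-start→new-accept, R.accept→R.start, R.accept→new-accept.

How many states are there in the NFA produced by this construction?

20

Recursing over subexpressions:
Each of the 6 symbol leaves contributes a 2-state fragment.
  aa — 4 states
  (aa)* — 6 states
  a|b — 6 states
  a(a|b) — 8 states
  (a(a|b))* — 10 states
  (a(a|b))*|a — 14 states
  (aa)*((a(a|b))*|a) — 20 states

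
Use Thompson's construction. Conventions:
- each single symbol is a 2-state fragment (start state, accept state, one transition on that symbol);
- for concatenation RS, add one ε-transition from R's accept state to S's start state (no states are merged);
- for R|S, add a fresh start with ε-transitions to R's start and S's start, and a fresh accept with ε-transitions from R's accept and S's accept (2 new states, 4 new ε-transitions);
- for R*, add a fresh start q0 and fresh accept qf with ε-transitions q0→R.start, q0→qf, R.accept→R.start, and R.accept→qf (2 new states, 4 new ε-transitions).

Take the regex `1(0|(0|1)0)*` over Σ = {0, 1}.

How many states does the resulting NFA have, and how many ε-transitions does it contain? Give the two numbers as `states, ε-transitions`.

Building bottom-up:
Each of the 5 symbol leaves contributes 2 states and 0 ε-transitions.
  0|1 → 6 states, 4 ε-transitions
  (0|1)0 → 8 states, 5 ε-transitions
  0|(0|1)0 → 12 states, 9 ε-transitions
  (0|(0|1)0)* → 14 states, 13 ε-transitions
  1(0|(0|1)0)* → 16 states, 14 ε-transitions

16, 14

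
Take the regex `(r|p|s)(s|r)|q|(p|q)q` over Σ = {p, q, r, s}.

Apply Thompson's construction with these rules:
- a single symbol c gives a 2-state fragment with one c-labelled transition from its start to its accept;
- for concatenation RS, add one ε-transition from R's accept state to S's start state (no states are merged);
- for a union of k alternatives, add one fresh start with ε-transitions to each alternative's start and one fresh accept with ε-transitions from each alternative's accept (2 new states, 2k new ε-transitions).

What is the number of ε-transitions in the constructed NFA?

22

By structural recursion:
Each of the 9 symbol leaves contributes 0 ε-transitions.
  r|p|s : 6 ε-transitions
  s|r : 4 ε-transitions
  (r|p|s)(s|r) : 11 ε-transitions
  p|q : 4 ε-transitions
  (p|q)q : 5 ε-transitions
  (r|p|s)(s|r)|q|(p|q)q : 22 ε-transitions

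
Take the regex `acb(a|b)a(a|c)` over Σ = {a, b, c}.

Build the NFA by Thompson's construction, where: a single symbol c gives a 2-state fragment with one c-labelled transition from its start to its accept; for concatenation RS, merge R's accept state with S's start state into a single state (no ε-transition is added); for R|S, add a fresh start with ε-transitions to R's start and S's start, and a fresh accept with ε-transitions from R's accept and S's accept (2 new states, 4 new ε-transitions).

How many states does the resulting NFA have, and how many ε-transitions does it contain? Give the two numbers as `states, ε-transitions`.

15, 8

Building bottom-up:
Each of the 8 symbol leaves contributes 2 states and 0 ε-transitions.
  a|b → 6 states, 4 ε-transitions
  a|c → 6 states, 4 ε-transitions
  acb(a|b)a(a|c) → 15 states, 8 ε-transitions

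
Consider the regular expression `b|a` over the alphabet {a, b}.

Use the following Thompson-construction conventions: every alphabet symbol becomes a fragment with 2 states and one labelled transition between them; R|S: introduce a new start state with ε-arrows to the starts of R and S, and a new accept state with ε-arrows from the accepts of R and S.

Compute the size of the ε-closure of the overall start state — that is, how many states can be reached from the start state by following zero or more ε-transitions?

3

Compute the ε-closure size of each fragment's start state recursively; a symbol fragment's start has no outgoing ε-edge, so its closure is just itself (size 1).
  b|a : |closure| = 1 + 1 + 1 = 3 (the new accept is not ε-reachable since no branch accepts ε)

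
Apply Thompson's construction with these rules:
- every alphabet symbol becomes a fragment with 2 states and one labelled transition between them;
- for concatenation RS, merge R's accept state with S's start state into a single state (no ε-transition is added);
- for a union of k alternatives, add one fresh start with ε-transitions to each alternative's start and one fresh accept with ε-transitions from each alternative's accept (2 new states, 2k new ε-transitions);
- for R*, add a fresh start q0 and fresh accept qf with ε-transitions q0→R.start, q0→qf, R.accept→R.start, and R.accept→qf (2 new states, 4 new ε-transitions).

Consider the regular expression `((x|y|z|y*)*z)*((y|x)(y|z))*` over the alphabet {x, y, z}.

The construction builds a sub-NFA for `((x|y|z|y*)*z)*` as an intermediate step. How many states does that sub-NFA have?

17

Fragment for `((x|y|z|y*)*z)*`:
Each of the 5 symbol leaves contributes a 2-state fragment.
  y* : 4 states
  x|y|z|y* : 12 states
  (x|y|z|y*)* : 14 states
  (x|y|z|y*)*z : 15 states
  ((x|y|z|y*)*z)* : 17 states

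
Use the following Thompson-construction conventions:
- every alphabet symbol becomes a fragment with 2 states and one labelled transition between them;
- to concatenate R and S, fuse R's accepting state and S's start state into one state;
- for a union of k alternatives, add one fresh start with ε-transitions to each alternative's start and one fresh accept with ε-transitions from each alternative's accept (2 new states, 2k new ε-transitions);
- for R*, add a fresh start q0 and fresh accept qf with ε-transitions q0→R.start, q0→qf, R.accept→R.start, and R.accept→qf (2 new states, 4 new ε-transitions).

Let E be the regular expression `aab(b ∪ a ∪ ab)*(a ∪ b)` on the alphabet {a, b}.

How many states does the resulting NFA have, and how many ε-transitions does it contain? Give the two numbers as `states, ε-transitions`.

19, 14

By structural recursion:
Each of the 9 symbol leaves contributes 2 states and 0 ε-transitions.
  ab — 3 states, 0 ε-transitions
  b ∪ a ∪ ab — 9 states, 6 ε-transitions
  (b ∪ a ∪ ab)* — 11 states, 10 ε-transitions
  a ∪ b — 6 states, 4 ε-transitions
  aab(b ∪ a ∪ ab)*(a ∪ b) — 19 states, 14 ε-transitions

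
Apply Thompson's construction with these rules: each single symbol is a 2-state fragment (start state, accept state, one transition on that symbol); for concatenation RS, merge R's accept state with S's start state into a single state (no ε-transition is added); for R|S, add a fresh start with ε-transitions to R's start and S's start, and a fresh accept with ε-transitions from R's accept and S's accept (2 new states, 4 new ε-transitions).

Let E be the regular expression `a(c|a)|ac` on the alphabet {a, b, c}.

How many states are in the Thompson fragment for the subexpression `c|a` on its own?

Fragment for `c|a`:
Each of the 2 symbol leaves contributes a 2-state fragment.
  c|a : 6 states

6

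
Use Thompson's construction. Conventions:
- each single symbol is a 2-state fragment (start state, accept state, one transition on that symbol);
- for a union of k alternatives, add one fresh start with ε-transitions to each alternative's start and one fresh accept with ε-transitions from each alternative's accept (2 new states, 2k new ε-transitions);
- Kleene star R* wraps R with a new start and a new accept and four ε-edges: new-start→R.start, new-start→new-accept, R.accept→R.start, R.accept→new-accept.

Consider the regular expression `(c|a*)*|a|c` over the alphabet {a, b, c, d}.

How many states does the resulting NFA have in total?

16

Per subexpression:
Each of the 4 symbol leaves contributes a 2-state fragment.
  a* — 4 states
  c|a* — 8 states
  (c|a*)* — 10 states
  (c|a*)*|a|c — 16 states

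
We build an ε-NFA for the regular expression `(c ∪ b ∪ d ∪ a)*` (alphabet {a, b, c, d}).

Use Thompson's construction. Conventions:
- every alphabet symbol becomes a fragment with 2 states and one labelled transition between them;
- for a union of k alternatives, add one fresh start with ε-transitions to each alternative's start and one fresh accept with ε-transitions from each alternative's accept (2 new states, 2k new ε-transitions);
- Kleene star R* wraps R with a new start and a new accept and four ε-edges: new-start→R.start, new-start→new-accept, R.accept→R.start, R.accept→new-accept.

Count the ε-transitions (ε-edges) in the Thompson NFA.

Recursing over subexpressions:
Each of the 4 symbol leaves contributes 0 ε-transitions.
  c ∪ b ∪ d ∪ a : 8 ε-transitions
  (c ∪ b ∪ d ∪ a)* : 12 ε-transitions

12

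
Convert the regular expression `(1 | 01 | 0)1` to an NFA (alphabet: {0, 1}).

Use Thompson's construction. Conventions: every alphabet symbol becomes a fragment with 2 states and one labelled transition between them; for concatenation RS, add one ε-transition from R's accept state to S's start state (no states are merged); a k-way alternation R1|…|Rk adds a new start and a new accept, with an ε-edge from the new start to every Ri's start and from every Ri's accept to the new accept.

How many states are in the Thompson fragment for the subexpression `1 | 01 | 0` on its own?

10

Fragment for `1 | 01 | 0`:
Each of the 4 symbol leaves contributes a 2-state fragment.
  01 : 4 states
  1 | 01 | 0 : 10 states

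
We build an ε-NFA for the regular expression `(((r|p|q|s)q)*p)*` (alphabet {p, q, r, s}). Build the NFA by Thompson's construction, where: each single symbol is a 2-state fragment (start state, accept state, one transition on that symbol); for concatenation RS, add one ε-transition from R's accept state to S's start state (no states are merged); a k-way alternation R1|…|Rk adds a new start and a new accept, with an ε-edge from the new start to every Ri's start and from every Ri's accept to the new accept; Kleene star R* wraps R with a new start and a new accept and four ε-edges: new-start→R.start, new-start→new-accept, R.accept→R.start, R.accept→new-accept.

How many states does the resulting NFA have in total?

18

Bottom-up over the parse tree:
Each of the 6 symbol leaves contributes a 2-state fragment.
  r|p|q|s : 10 states
  (r|p|q|s)q : 12 states
  ((r|p|q|s)q)* : 14 states
  ((r|p|q|s)q)*p : 16 states
  (((r|p|q|s)q)*p)* : 18 states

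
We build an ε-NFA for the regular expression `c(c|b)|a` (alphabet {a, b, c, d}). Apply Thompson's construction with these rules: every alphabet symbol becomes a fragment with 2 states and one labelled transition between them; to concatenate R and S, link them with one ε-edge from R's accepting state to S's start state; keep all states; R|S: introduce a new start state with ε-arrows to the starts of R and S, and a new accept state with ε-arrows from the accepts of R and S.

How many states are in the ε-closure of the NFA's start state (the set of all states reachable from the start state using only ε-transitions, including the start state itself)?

3

Work bottom-up. For each fragment F, track |ε-closure(F.start)| and whether F's accept lies in that closure (i.e. whether F accepts ε). A single-symbol fragment has closure size 1 and does not accept ε.
  c|b — |closure| = 1 + 1 + 1 = 3 (the new accept is not ε-reachable since no branch accepts ε)
  c(c|b) — same as the first factor's closure: |closure| = 1
  c(c|b)|a — |closure| = 1 + 1 + 1 = 3 (the new accept is not ε-reachable since no branch accepts ε)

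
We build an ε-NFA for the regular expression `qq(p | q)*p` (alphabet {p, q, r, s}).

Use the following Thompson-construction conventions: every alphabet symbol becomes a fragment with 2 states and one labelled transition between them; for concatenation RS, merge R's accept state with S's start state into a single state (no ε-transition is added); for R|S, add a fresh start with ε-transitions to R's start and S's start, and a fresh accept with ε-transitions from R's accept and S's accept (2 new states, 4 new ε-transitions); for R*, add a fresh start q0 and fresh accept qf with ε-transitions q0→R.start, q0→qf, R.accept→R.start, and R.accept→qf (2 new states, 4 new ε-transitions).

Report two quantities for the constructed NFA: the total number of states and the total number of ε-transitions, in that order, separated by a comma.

11, 8

Bottom-up over the parse tree:
Each of the 5 symbol leaves contributes 2 states and 0 ε-transitions.
  p | q = 6 states, 4 ε-transitions
  (p | q)* = 8 states, 8 ε-transitions
  qq(p | q)*p = 11 states, 8 ε-transitions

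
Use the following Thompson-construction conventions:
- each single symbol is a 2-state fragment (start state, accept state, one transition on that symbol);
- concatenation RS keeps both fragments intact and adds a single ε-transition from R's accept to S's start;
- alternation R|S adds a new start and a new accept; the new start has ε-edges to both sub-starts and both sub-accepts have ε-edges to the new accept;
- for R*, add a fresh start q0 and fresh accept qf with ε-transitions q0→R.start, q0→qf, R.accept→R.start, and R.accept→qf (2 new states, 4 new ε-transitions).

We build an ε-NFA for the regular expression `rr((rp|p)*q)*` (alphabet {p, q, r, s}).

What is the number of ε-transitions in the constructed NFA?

16

Recursing over subexpressions:
Each of the 6 symbol leaves contributes 0 ε-transitions.
  rp = 1 ε-transition
  rp|p = 5 ε-transitions
  (rp|p)* = 9 ε-transitions
  (rp|p)*q = 10 ε-transitions
  ((rp|p)*q)* = 14 ε-transitions
  rr((rp|p)*q)* = 16 ε-transitions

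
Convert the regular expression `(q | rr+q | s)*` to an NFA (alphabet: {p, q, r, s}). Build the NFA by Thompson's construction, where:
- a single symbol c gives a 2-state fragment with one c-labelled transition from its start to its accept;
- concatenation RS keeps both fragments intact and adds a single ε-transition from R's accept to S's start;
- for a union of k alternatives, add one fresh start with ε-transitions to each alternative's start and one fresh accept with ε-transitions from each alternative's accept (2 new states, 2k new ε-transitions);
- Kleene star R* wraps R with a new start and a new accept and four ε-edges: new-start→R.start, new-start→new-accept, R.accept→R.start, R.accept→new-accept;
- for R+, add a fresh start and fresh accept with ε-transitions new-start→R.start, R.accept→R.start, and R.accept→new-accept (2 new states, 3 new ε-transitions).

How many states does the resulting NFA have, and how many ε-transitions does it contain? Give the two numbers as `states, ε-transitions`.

16, 15

Per subexpression:
Each of the 5 symbol leaves contributes 2 states and 0 ε-transitions.
  r+ — 4 states, 3 ε-transitions
  rr+q — 8 states, 5 ε-transitions
  q | rr+q | s — 14 states, 11 ε-transitions
  (q | rr+q | s)* — 16 states, 15 ε-transitions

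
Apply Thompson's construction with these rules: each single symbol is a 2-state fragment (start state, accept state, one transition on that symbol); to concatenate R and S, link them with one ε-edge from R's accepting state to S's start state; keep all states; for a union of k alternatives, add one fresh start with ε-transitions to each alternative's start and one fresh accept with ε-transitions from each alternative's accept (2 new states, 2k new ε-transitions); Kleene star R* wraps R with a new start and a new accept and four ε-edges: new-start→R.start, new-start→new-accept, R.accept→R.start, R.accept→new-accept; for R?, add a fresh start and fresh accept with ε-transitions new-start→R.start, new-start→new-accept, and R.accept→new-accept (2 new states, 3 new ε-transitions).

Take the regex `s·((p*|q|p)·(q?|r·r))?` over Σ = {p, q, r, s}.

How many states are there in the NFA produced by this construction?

24

By structural recursion:
Each of the 7 symbol leaves contributes a 2-state fragment.
  p* : 4 states
  p*|q|p : 10 states
  q? : 4 states
  r·r : 4 states
  q?|r·r : 10 states
  (p*|q|p)·(q?|r·r) : 20 states
  ((p*|q|p)·(q?|r·r))? : 22 states
  s·((p*|q|p)·(q?|r·r))? : 24 states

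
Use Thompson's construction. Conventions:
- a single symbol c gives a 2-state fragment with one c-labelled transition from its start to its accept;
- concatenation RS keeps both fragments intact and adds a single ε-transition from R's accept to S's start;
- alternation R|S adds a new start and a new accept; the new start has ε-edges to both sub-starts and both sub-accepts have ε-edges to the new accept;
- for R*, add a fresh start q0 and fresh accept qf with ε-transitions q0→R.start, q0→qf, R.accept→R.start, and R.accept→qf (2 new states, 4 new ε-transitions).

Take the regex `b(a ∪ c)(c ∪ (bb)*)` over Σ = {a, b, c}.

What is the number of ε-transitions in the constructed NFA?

15

Per subexpression:
Each of the 6 symbol leaves contributes 0 ε-transitions.
  a ∪ c — 4 ε-transitions
  bb — 1 ε-transition
  (bb)* — 5 ε-transitions
  c ∪ (bb)* — 9 ε-transitions
  b(a ∪ c)(c ∪ (bb)*) — 15 ε-transitions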